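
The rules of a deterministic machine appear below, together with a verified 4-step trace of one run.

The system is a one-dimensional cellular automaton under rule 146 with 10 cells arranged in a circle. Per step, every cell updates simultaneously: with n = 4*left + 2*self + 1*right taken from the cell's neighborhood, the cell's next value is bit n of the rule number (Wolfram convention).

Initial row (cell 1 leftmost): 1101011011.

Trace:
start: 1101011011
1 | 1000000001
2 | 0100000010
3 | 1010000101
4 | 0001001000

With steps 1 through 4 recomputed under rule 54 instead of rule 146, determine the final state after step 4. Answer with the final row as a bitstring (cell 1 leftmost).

(re-executing steps 1..4 under rule 54; state before step 1: 1101011011)
1 | 0011100100
2 | 0100011110
3 | 1110100001
4 | 0001110010

0001110010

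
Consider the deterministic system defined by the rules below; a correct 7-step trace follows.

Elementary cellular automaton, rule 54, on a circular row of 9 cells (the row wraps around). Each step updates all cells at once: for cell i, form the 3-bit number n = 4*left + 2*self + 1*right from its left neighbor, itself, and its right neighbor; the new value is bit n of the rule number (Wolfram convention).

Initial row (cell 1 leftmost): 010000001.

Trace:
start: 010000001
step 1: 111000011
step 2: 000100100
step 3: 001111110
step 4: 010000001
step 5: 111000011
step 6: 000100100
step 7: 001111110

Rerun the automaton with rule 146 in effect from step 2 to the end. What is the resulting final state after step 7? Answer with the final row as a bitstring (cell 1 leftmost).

(re-executing steps 2..7 under rule 146; state before step 2: 111000011)
step 2: 110100101
step 3: 100011000
step 4: 010100101
step 5: 000011000
step 6: 000100100
step 7: 001011010

001011010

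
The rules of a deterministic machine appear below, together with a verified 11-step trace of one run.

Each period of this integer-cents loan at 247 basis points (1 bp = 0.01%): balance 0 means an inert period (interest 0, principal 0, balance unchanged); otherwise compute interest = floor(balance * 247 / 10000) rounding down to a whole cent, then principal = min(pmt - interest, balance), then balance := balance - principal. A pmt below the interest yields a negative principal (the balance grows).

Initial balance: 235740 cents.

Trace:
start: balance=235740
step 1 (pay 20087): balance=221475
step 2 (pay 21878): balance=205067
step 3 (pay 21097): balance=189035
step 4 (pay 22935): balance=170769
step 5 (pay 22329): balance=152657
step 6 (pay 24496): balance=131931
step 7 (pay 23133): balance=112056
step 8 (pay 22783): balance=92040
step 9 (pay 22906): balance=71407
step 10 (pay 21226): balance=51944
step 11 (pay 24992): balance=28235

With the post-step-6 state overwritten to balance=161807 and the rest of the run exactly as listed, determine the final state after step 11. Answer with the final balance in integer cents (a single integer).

61987

state after step 6 := balance=161807
step 7 (pay 23133): balance=142670
step 8 (pay 22783): balance=123410
step 9 (pay 22906): balance=103552
step 10 (pay 21226): balance=84883
step 11 (pay 24992): balance=61987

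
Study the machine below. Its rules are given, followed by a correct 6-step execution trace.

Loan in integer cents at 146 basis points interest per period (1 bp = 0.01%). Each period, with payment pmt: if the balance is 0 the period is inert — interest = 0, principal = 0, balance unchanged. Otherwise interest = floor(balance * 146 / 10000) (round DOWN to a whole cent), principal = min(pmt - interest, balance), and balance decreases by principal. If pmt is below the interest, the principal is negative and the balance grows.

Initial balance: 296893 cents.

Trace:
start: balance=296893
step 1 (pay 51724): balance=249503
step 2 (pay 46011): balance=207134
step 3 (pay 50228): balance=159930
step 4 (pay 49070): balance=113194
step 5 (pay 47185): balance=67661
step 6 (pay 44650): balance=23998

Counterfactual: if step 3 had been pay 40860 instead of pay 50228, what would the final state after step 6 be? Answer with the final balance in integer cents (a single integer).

(re-executing from step 3 with the substitution; state before step 3: balance=207134)
step 3 (pay 40860): balance=169298
step 4 (pay 49070): balance=122699
step 5 (pay 47185): balance=77305
step 6 (pay 44650): balance=33783

33783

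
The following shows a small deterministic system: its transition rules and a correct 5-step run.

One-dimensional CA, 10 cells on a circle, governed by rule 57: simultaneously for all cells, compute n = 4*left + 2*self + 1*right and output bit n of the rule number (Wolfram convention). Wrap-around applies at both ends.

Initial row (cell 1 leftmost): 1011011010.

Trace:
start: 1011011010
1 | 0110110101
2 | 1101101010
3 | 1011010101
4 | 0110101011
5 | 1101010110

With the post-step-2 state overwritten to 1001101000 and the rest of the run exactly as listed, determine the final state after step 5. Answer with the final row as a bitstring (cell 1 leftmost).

1001011010

state after step 2 := 1001101000
3 | 0101010110
4 | 0010101101
5 | 1001011010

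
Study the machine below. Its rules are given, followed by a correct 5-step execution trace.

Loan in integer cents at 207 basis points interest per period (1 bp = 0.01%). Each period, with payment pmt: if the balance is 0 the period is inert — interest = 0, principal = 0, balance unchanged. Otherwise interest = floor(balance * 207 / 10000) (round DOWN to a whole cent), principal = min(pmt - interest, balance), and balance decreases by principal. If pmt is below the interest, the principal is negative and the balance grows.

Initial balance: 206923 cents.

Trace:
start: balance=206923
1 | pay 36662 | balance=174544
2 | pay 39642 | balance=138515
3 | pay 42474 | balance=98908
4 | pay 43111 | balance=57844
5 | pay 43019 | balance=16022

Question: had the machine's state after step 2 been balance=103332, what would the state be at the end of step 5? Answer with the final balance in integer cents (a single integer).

state after step 2 := balance=103332
3 | pay 42474 | balance=62996
4 | pay 43111 | balance=21189
5 | pay 43019 | balance=0

0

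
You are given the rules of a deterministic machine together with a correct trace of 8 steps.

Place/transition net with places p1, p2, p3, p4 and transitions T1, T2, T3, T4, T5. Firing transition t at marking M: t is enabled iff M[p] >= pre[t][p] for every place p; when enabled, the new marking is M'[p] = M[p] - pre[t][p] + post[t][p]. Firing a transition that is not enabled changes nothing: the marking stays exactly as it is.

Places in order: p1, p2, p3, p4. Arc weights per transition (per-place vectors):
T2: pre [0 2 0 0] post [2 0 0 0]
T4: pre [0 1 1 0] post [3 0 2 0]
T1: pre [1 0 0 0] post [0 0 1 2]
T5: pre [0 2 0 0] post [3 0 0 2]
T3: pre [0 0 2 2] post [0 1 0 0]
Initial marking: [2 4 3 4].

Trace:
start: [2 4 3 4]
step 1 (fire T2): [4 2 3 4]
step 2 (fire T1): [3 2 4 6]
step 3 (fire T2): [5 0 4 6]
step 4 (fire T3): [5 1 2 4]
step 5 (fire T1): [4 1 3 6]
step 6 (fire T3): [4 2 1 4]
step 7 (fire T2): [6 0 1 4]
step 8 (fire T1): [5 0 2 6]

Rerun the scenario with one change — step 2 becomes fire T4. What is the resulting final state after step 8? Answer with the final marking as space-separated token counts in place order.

7 1 2 4

(re-executing from step 2 with the substitution; state before step 2: [4 2 3 4])
step 2 (fire T4): [7 1 4 4]
step 3 (fire T2): [7 1 4 4]
step 4 (fire T3): [7 2 2 2]
step 5 (fire T1): [6 2 3 4]
step 6 (fire T3): [6 3 1 2]
step 7 (fire T2): [8 1 1 2]
step 8 (fire T1): [7 1 2 4]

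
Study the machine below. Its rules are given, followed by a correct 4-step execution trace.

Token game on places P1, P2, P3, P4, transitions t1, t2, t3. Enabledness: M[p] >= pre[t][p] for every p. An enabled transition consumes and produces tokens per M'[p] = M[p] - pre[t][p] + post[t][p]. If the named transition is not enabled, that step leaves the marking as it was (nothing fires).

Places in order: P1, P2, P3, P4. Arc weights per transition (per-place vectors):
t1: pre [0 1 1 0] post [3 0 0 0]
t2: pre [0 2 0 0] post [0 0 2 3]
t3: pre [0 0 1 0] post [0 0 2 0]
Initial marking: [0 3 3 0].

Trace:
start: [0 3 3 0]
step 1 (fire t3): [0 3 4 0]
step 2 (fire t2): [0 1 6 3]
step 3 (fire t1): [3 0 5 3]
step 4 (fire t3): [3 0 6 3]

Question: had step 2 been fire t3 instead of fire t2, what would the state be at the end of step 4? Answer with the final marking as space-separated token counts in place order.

(re-executing from step 2 with the substitution; state before step 2: [0 3 4 0])
step 2 (fire t3): [0 3 5 0]
step 3 (fire t1): [3 2 4 0]
step 4 (fire t3): [3 2 5 0]

3 2 5 0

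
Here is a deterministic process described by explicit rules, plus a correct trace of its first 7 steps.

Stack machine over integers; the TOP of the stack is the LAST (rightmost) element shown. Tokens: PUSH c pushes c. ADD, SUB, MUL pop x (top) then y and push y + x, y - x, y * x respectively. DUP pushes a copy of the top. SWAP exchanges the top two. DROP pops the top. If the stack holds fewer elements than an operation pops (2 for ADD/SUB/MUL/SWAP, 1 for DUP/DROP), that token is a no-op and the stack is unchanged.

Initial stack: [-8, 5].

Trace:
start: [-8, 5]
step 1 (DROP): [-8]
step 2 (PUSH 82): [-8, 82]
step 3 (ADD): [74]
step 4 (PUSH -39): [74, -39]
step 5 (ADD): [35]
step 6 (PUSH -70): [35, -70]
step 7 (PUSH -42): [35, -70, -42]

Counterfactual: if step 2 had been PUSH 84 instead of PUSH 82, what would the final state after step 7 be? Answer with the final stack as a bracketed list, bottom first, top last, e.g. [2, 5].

[37, -70, -42]

(re-executing from step 2 with the substitution; state before step 2: [-8])
step 2 (PUSH 84): [-8, 84]
step 3 (ADD): [76]
step 4 (PUSH -39): [76, -39]
step 5 (ADD): [37]
step 6 (PUSH -70): [37, -70]
step 7 (PUSH -42): [37, -70, -42]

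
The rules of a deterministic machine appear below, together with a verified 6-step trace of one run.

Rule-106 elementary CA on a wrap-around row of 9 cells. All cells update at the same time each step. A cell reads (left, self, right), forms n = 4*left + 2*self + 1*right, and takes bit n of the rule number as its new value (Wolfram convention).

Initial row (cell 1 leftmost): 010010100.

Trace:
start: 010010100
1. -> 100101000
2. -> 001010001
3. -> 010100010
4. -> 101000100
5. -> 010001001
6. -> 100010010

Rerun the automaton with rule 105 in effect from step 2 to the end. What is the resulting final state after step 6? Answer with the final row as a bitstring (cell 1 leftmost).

(re-executing steps 2..6 under rule 105; state before step 2: 100101000)
2. -> 000010010
3. -> 111000000
4. -> 101011110
5. -> 010110011
6. -> 101110011

101110011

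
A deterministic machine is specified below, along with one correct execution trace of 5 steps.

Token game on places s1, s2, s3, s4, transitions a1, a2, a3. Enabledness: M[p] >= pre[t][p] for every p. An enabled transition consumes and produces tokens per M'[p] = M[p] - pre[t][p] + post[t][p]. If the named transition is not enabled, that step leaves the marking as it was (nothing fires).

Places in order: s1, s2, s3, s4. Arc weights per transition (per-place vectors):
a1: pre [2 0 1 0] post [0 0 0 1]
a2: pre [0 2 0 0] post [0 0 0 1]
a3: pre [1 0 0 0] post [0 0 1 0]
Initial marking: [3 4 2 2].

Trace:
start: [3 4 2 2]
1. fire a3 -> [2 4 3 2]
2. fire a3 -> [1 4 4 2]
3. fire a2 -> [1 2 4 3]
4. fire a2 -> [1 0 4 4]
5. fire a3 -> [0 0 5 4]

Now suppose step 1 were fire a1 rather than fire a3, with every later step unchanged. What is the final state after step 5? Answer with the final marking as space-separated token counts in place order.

0 0 2 5

(re-executing from step 1 with the substitution; state before step 1: [3 4 2 2])
1. fire a1 -> [1 4 1 3]
2. fire a3 -> [0 4 2 3]
3. fire a2 -> [0 2 2 4]
4. fire a2 -> [0 0 2 5]
5. fire a3 -> [0 0 2 5]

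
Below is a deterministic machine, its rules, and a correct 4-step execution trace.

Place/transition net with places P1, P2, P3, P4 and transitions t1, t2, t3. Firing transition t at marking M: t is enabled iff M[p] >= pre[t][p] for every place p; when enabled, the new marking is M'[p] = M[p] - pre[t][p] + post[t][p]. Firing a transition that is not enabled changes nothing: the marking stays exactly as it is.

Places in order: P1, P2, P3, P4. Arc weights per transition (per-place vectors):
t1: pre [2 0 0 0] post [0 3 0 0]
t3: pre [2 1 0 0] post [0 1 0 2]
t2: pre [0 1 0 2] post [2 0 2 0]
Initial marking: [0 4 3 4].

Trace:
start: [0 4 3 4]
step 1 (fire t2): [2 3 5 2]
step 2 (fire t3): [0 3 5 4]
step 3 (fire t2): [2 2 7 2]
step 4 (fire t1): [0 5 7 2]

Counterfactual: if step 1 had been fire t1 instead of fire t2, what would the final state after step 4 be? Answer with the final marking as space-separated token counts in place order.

0 6 5 2

(re-executing from step 1 with the substitution; state before step 1: [0 4 3 4])
step 1 (fire t1): [0 4 3 4]
step 2 (fire t3): [0 4 3 4]
step 3 (fire t2): [2 3 5 2]
step 4 (fire t1): [0 6 5 2]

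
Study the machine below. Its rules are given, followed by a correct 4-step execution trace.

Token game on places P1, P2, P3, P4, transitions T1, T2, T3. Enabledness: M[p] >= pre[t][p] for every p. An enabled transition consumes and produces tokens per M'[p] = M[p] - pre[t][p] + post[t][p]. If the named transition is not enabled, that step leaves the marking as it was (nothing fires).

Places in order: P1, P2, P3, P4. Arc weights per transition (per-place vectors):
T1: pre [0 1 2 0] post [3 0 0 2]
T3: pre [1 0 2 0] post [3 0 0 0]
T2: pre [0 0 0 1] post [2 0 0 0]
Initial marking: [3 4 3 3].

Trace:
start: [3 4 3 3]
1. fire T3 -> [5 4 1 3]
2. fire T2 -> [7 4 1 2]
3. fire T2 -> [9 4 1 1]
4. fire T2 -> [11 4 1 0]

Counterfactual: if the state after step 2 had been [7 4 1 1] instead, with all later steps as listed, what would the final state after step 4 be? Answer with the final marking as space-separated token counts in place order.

state after step 2 := [7 4 1 1]
3. fire T2 -> [9 4 1 0]
4. fire T2 -> [9 4 1 0]

9 4 1 0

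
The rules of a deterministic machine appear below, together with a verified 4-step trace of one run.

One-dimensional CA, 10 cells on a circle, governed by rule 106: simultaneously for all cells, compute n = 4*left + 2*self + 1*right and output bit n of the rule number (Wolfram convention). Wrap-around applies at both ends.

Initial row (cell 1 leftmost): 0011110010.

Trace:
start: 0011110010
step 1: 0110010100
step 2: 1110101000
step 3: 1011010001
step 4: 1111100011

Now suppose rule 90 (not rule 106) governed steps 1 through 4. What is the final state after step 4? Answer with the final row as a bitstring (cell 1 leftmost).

1110101100

(re-executing steps 1..4 under rule 90; state before step 1: 0011110010)
step 1: 0110011101
step 2: 0111110100
step 3: 1100010010
step 4: 1110101100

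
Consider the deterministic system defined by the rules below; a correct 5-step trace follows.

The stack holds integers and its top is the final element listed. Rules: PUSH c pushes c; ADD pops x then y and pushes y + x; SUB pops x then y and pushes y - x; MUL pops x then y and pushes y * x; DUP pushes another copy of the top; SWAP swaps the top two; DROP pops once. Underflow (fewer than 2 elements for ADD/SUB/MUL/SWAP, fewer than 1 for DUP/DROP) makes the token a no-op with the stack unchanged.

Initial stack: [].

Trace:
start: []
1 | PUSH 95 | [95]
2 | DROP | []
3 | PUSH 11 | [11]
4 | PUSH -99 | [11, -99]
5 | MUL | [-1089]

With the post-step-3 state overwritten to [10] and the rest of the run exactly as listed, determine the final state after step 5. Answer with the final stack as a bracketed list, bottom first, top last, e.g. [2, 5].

state after step 3 := [10]
4 | PUSH -99 | [10, -99]
5 | MUL | [-990]

[-990]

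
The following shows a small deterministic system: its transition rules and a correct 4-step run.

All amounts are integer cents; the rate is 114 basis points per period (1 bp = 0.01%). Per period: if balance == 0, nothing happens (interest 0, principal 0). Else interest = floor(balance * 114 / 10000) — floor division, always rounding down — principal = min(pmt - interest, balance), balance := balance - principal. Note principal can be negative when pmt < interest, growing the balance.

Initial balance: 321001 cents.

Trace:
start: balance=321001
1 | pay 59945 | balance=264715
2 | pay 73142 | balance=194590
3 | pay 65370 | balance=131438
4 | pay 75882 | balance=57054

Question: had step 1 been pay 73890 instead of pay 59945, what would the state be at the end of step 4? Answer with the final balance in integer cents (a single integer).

42626

(re-executing from step 1 with the substitution; state before step 1: balance=321001)
1 | pay 73890 | balance=250770
2 | pay 73142 | balance=180486
3 | pay 65370 | balance=117173
4 | pay 75882 | balance=42626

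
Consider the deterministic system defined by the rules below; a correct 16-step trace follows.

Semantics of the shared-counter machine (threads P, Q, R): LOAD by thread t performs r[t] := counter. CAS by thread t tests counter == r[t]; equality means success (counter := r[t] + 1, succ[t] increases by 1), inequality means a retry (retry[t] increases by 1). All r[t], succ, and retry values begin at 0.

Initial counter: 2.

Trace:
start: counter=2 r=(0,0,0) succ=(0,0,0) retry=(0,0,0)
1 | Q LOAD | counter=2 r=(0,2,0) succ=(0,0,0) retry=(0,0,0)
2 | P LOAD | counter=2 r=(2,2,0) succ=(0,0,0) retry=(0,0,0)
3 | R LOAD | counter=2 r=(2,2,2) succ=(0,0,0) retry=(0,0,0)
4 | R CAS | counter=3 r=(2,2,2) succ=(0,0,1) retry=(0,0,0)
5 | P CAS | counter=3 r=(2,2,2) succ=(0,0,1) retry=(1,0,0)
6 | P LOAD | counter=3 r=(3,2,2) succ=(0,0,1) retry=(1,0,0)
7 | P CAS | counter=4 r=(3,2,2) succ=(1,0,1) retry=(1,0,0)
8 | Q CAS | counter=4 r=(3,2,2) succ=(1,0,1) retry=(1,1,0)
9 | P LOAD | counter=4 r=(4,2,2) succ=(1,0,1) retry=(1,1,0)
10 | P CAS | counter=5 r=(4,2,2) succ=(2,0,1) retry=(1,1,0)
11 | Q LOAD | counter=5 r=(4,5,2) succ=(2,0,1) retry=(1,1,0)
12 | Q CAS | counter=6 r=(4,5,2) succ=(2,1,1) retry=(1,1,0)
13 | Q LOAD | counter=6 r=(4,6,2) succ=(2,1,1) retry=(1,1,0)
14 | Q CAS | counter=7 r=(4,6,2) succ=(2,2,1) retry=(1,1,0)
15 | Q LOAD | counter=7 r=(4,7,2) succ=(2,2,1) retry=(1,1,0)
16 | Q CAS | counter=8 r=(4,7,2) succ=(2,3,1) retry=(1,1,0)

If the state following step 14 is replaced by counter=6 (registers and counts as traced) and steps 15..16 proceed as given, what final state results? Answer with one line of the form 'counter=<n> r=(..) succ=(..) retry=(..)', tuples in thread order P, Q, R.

state after step 14 := counter=6 r=(4,6,2) succ=(2,2,1) retry=(1,1,0)
15 | Q LOAD | counter=6 r=(4,6,2) succ=(2,2,1) retry=(1,1,0)
16 | Q CAS | counter=7 r=(4,6,2) succ=(2,3,1) retry=(1,1,0)

counter=7 r=(4,6,2) succ=(2,3,1) retry=(1,1,0)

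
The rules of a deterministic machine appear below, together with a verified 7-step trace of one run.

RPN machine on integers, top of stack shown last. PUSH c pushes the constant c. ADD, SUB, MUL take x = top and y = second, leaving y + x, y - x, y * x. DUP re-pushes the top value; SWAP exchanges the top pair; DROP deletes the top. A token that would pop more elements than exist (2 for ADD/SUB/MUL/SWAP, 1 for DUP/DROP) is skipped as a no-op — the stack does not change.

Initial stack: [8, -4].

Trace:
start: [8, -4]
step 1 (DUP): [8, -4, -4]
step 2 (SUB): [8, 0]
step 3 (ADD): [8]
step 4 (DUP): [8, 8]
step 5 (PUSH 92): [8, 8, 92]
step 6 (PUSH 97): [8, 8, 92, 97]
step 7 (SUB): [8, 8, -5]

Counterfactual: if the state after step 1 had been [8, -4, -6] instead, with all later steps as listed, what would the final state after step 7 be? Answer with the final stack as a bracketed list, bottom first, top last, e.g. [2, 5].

[10, 10, -5]

state after step 1 := [8, -4, -6]
step 2 (SUB): [8, 2]
step 3 (ADD): [10]
step 4 (DUP): [10, 10]
step 5 (PUSH 92): [10, 10, 92]
step 6 (PUSH 97): [10, 10, 92, 97]
step 7 (SUB): [10, 10, -5]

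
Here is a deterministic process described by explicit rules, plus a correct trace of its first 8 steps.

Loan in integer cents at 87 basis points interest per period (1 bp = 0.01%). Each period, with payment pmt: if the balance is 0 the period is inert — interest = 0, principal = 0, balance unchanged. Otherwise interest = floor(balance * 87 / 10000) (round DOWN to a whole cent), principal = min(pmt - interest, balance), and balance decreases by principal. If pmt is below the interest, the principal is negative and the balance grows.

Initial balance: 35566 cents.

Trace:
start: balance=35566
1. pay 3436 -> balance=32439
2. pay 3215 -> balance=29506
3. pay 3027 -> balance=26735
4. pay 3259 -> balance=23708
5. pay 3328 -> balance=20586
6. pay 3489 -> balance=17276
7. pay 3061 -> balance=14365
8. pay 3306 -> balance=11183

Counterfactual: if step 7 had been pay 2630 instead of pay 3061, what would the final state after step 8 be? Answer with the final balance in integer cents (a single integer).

(re-executing from step 7 with the substitution; state before step 7: balance=17276)
7. pay 2630 -> balance=14796
8. pay 3306 -> balance=11618

11618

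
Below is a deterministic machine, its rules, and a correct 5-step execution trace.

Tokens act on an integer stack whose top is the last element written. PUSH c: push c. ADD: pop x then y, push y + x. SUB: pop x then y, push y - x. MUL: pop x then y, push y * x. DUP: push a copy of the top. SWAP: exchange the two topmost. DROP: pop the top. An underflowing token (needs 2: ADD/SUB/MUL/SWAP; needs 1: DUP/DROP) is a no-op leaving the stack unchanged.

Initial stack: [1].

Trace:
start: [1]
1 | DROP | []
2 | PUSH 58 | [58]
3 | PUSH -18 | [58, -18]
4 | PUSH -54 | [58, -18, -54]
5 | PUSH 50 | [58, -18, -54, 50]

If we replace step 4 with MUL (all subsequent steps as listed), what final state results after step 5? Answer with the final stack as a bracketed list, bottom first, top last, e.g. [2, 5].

[-1044, 50]

(re-executing from step 4 with the substitution; state before step 4: [58, -18])
4 | MUL | [-1044]
5 | PUSH 50 | [-1044, 50]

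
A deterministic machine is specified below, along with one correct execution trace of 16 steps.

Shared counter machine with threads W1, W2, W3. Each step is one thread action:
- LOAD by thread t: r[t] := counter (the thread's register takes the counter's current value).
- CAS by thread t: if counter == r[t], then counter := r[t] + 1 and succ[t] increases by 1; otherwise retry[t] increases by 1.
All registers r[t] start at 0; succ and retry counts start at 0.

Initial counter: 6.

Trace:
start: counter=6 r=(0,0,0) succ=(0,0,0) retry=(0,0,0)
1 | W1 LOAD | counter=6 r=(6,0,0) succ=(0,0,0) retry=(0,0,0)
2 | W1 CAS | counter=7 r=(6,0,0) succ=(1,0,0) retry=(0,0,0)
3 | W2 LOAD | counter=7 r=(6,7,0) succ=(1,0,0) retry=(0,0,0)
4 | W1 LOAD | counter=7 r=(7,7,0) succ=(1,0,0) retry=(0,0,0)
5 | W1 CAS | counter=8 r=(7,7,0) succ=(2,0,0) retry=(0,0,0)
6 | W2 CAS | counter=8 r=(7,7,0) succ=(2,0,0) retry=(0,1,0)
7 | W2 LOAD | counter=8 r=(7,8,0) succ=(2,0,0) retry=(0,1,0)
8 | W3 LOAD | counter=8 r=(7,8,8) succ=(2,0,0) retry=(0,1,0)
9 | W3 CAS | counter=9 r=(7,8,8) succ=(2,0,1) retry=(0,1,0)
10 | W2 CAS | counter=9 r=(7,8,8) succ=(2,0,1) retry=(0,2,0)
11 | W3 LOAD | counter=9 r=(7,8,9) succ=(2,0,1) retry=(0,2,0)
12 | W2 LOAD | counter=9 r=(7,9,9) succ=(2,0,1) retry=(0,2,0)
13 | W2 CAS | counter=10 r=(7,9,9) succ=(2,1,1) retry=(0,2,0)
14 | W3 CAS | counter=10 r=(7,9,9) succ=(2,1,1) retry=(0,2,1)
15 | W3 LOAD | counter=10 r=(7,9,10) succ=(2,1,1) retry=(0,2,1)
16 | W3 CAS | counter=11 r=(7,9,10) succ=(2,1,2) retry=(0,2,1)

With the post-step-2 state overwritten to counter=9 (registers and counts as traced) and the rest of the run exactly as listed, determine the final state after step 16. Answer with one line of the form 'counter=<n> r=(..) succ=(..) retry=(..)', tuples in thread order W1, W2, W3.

counter=13 r=(9,11,12) succ=(2,1,2) retry=(0,2,1)

state after step 2 := counter=9 r=(6,0,0) succ=(1,0,0) retry=(0,0,0)
3 | W2 LOAD | counter=9 r=(6,9,0) succ=(1,0,0) retry=(0,0,0)
4 | W1 LOAD | counter=9 r=(9,9,0) succ=(1,0,0) retry=(0,0,0)
5 | W1 CAS | counter=10 r=(9,9,0) succ=(2,0,0) retry=(0,0,0)
6 | W2 CAS | counter=10 r=(9,9,0) succ=(2,0,0) retry=(0,1,0)
7 | W2 LOAD | counter=10 r=(9,10,0) succ=(2,0,0) retry=(0,1,0)
8 | W3 LOAD | counter=10 r=(9,10,10) succ=(2,0,0) retry=(0,1,0)
9 | W3 CAS | counter=11 r=(9,10,10) succ=(2,0,1) retry=(0,1,0)
10 | W2 CAS | counter=11 r=(9,10,10) succ=(2,0,1) retry=(0,2,0)
11 | W3 LOAD | counter=11 r=(9,10,11) succ=(2,0,1) retry=(0,2,0)
12 | W2 LOAD | counter=11 r=(9,11,11) succ=(2,0,1) retry=(0,2,0)
13 | W2 CAS | counter=12 r=(9,11,11) succ=(2,1,1) retry=(0,2,0)
14 | W3 CAS | counter=12 r=(9,11,11) succ=(2,1,1) retry=(0,2,1)
15 | W3 LOAD | counter=12 r=(9,11,12) succ=(2,1,1) retry=(0,2,1)
16 | W3 CAS | counter=13 r=(9,11,12) succ=(2,1,2) retry=(0,2,1)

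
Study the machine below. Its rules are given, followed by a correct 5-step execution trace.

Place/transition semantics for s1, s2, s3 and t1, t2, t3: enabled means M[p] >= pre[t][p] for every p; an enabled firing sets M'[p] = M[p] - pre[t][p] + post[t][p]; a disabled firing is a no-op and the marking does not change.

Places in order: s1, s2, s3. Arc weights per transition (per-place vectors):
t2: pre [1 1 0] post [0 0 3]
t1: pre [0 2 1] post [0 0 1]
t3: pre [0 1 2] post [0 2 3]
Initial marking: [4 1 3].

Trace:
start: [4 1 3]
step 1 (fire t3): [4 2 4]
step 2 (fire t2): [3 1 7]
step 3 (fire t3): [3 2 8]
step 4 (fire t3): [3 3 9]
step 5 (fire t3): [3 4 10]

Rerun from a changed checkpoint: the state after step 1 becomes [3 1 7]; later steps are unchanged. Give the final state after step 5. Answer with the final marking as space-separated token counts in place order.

state after step 1 := [3 1 7]
step 2 (fire t2): [2 0 10]
step 3 (fire t3): [2 0 10]
step 4 (fire t3): [2 0 10]
step 5 (fire t3): [2 0 10]

2 0 10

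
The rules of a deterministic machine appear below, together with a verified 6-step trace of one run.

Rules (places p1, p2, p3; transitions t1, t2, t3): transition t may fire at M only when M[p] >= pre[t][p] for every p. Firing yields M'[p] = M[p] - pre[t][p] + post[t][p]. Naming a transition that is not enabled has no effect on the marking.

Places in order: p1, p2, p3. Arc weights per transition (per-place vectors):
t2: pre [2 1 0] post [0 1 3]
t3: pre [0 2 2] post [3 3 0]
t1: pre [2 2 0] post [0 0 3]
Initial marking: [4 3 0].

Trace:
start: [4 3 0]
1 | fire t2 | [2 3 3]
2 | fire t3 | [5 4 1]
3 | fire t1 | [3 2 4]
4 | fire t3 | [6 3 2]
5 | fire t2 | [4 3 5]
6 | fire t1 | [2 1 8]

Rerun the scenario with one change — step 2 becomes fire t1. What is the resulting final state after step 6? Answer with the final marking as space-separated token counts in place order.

(re-executing from step 2 with the substitution; state before step 2: [2 3 3])
2 | fire t1 | [0 1 6]
3 | fire t1 | [0 1 6]
4 | fire t3 | [0 1 6]
5 | fire t2 | [0 1 6]
6 | fire t1 | [0 1 6]

0 1 6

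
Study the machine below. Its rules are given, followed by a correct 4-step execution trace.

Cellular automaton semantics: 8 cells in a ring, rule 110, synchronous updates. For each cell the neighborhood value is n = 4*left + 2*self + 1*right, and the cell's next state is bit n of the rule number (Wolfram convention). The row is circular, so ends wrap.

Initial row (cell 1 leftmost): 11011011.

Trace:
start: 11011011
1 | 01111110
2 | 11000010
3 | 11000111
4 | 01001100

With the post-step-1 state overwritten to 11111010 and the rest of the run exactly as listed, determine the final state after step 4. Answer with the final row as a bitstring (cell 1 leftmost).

10111001

state after step 1 := 11111010
2 | 10001111
3 | 10011000
4 | 10111001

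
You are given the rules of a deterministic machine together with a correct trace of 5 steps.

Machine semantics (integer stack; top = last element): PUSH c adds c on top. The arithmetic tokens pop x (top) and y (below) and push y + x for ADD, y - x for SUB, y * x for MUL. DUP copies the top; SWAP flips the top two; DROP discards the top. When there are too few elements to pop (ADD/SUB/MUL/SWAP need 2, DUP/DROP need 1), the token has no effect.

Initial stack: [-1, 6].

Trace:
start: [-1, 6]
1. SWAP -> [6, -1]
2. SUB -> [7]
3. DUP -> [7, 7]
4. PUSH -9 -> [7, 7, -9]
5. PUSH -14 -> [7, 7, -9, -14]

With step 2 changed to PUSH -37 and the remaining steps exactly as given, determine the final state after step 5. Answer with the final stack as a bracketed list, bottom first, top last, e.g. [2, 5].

(re-executing from step 2 with the substitution; state before step 2: [6, -1])
2. PUSH -37 -> [6, -1, -37]
3. DUP -> [6, -1, -37, -37]
4. PUSH -9 -> [6, -1, -37, -37, -9]
5. PUSH -14 -> [6, -1, -37, -37, -9, -14]

[6, -1, -37, -37, -9, -14]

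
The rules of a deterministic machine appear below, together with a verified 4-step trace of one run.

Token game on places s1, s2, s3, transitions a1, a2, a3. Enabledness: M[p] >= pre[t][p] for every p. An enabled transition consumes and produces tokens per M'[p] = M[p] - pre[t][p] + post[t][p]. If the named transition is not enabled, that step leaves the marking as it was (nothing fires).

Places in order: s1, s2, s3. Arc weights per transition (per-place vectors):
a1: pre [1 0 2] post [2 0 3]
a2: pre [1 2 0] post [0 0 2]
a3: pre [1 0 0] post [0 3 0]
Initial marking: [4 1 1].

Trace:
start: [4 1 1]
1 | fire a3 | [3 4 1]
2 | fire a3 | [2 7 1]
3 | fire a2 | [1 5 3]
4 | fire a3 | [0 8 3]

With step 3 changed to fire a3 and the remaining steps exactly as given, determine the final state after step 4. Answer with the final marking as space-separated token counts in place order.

(re-executing from step 3 with the substitution; state before step 3: [2 7 1])
3 | fire a3 | [1 10 1]
4 | fire a3 | [0 13 1]

0 13 1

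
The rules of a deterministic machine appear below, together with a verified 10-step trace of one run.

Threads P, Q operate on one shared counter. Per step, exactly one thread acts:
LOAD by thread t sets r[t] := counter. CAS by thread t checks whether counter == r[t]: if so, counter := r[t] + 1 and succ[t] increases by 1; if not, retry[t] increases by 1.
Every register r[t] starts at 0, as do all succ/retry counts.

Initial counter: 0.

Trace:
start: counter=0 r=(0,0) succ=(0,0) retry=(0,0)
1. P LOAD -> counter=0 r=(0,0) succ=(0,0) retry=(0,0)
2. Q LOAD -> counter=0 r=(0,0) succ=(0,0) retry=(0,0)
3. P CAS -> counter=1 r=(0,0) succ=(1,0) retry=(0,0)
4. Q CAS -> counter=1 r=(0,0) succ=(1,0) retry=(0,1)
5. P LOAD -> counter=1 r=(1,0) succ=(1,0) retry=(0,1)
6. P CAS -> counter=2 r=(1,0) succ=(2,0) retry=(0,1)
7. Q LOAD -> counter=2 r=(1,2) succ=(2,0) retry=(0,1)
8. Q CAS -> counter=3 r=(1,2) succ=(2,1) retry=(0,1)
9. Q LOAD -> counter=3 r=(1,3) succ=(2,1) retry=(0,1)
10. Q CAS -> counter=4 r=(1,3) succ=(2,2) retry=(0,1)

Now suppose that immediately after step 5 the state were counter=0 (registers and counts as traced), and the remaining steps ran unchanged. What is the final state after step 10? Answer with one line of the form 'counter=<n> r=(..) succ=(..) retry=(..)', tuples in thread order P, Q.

state after step 5 := counter=0 r=(1,0) succ=(1,0) retry=(0,1)
6. P CAS -> counter=0 r=(1,0) succ=(1,0) retry=(1,1)
7. Q LOAD -> counter=0 r=(1,0) succ=(1,0) retry=(1,1)
8. Q CAS -> counter=1 r=(1,0) succ=(1,1) retry=(1,1)
9. Q LOAD -> counter=1 r=(1,1) succ=(1,1) retry=(1,1)
10. Q CAS -> counter=2 r=(1,1) succ=(1,2) retry=(1,1)

counter=2 r=(1,1) succ=(1,2) retry=(1,1)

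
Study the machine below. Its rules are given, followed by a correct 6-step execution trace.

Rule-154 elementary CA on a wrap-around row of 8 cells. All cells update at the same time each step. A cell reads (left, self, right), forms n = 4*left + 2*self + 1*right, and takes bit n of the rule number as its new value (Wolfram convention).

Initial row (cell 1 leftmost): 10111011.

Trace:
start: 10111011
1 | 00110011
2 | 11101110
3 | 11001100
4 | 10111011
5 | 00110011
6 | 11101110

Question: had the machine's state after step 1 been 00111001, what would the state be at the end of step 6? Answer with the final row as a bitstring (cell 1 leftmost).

01101111

state after step 1 := 00111001
2 | 11110110
3 | 11100100
4 | 11011011
5 | 10010011
6 | 01101111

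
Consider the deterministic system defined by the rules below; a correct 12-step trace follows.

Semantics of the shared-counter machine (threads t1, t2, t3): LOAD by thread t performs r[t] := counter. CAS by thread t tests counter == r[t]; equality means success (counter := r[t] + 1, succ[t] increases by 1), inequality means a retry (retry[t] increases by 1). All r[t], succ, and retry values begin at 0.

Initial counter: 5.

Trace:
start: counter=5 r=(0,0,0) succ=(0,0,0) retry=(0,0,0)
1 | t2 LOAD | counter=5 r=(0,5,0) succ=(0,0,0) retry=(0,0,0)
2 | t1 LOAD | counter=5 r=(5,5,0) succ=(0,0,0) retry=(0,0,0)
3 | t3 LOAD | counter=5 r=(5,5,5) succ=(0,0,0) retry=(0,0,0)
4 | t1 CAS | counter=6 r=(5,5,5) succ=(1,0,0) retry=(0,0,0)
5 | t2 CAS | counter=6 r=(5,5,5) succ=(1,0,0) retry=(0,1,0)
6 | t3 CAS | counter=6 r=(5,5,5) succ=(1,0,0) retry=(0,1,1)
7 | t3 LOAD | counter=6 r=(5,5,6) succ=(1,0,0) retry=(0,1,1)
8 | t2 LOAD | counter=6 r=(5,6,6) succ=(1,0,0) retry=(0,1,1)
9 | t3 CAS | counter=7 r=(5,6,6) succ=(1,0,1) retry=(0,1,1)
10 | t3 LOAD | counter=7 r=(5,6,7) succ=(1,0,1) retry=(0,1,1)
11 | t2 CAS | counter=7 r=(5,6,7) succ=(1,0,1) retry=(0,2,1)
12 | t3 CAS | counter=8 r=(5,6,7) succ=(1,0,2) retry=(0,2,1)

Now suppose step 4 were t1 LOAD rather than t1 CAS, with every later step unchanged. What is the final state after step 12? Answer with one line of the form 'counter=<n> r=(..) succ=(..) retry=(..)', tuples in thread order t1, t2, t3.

counter=8 r=(5,6,7) succ=(0,1,2) retry=(0,1,1)

(re-executing from step 4 with the substitution; state before step 4: counter=5 r=(5,5,5) succ=(0,0,0) retry=(0,0,0))
4 | t1 LOAD | counter=5 r=(5,5,5) succ=(0,0,0) retry=(0,0,0)
5 | t2 CAS | counter=6 r=(5,5,5) succ=(0,1,0) retry=(0,0,0)
6 | t3 CAS | counter=6 r=(5,5,5) succ=(0,1,0) retry=(0,0,1)
7 | t3 LOAD | counter=6 r=(5,5,6) succ=(0,1,0) retry=(0,0,1)
8 | t2 LOAD | counter=6 r=(5,6,6) succ=(0,1,0) retry=(0,0,1)
9 | t3 CAS | counter=7 r=(5,6,6) succ=(0,1,1) retry=(0,0,1)
10 | t3 LOAD | counter=7 r=(5,6,7) succ=(0,1,1) retry=(0,0,1)
11 | t2 CAS | counter=7 r=(5,6,7) succ=(0,1,1) retry=(0,1,1)
12 | t3 CAS | counter=8 r=(5,6,7) succ=(0,1,2) retry=(0,1,1)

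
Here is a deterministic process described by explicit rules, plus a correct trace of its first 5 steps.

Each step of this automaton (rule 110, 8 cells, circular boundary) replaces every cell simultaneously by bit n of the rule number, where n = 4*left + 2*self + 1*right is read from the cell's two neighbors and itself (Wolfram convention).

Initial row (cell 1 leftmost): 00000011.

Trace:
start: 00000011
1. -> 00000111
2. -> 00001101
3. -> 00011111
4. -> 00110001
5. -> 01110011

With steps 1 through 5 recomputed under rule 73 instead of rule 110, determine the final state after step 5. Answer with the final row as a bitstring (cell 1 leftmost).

01001011

(re-executing steps 1..5 under rule 73; state before step 1: 00000011)
1. -> 01111011
2. -> 01001011
3. -> 00000011
4. -> 01111011
5. -> 01001011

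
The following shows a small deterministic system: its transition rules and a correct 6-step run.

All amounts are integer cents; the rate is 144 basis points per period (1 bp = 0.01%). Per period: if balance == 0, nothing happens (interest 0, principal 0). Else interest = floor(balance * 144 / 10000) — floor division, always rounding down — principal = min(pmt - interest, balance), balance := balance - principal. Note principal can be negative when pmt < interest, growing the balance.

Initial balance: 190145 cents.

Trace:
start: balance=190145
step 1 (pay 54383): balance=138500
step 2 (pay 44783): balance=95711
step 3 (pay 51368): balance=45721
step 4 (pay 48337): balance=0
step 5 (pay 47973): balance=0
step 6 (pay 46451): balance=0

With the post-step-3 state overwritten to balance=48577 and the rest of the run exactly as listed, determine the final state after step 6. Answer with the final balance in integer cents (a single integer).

0

state after step 3 := balance=48577
step 4 (pay 48337): balance=939
step 5 (pay 47973): balance=0
step 6 (pay 46451): balance=0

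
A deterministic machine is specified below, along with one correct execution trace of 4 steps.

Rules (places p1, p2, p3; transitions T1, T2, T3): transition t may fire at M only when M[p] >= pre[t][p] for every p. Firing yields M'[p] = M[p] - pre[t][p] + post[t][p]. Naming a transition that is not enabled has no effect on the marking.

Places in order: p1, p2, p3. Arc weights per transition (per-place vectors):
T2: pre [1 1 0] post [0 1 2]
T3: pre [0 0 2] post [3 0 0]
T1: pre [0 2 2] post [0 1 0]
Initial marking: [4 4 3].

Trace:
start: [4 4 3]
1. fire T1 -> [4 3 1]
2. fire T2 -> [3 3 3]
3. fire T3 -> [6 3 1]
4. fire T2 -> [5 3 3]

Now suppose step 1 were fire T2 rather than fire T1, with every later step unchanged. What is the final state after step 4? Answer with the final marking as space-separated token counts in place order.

4 4 7

(re-executing from step 1 with the substitution; state before step 1: [4 4 3])
1. fire T2 -> [3 4 5]
2. fire T2 -> [2 4 7]
3. fire T3 -> [5 4 5]
4. fire T2 -> [4 4 7]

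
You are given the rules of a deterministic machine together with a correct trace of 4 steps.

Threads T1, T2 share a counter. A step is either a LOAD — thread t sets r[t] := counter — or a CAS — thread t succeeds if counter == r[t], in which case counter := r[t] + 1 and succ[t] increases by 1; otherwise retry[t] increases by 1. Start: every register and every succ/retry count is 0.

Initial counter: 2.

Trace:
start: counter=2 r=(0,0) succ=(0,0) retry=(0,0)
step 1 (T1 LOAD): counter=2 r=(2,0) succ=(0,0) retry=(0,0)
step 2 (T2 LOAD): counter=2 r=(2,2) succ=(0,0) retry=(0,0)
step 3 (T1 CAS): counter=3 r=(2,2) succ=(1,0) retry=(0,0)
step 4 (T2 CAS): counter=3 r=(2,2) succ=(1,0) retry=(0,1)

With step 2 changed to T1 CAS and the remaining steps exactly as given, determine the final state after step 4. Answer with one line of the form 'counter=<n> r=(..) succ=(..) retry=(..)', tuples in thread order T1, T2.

counter=3 r=(2,0) succ=(1,0) retry=(1,1)

(re-executing from step 2 with the substitution; state before step 2: counter=2 r=(2,0) succ=(0,0) retry=(0,0))
step 2 (T1 CAS): counter=3 r=(2,0) succ=(1,0) retry=(0,0)
step 3 (T1 CAS): counter=3 r=(2,0) succ=(1,0) retry=(1,0)
step 4 (T2 CAS): counter=3 r=(2,0) succ=(1,0) retry=(1,1)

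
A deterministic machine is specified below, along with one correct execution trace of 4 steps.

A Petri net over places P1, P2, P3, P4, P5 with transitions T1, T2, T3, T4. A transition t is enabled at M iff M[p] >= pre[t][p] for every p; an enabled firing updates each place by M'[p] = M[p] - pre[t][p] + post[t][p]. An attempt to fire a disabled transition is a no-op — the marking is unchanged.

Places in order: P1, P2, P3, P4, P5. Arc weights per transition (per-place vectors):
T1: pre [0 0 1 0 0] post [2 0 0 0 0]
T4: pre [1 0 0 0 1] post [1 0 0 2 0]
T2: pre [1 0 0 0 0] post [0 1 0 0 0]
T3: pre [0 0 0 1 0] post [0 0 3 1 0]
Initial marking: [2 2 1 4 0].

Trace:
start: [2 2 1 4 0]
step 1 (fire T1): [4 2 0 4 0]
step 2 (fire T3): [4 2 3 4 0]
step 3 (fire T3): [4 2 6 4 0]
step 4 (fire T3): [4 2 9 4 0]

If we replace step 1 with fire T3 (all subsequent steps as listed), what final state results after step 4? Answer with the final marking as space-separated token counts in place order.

2 2 13 4 0

(re-executing from step 1 with the substitution; state before step 1: [2 2 1 4 0])
step 1 (fire T3): [2 2 4 4 0]
step 2 (fire T3): [2 2 7 4 0]
step 3 (fire T3): [2 2 10 4 0]
step 4 (fire T3): [2 2 13 4 0]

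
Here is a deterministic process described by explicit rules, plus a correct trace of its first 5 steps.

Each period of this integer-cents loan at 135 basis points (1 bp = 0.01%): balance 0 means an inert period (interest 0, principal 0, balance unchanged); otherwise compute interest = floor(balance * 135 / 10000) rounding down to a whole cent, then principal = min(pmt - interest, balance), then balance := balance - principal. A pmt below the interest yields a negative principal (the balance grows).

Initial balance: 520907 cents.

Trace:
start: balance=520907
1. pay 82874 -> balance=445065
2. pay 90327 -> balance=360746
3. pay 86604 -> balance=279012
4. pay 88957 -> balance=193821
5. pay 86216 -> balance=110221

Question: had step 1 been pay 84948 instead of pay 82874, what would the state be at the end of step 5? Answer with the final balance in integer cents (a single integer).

(re-executing from step 1 with the substitution; state before step 1: balance=520907)
1. pay 84948 -> balance=442991
2. pay 90327 -> balance=358644
3. pay 86604 -> balance=276881
4. pay 88957 -> balance=191661
5. pay 86216 -> balance=108032

108032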